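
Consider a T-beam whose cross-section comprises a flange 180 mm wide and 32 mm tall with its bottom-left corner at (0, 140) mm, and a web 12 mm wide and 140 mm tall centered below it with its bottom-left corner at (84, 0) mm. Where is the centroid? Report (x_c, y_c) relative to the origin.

x_c = 90.00 mm, y_c = 136.58 mm

Part | A | x̄ᵢ | ȳᵢ | A·x̄ᵢ | A·ȳᵢ
web | 1680.00 | 90.00 | 70.00 | 151200.00 | 117600.00
flange | 5760.00 | 90.00 | 156.00 | 518400.00 | 898560.00
Σ | 7440.00 |  |  | 669600.00 | 1016160.00
x_c = 669600.00 / 7440.00 = 90.00 mm
y_c = 1016160.00 / 7440.00 = 136.58 mm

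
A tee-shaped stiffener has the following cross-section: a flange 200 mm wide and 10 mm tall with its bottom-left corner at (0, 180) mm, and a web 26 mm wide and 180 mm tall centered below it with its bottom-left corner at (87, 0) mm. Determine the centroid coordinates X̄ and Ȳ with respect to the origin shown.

X̄ = 100.00 mm, Ȳ = 118.44 mm

Part | A | x̄ᵢ | ȳᵢ | A·x̄ᵢ | A·ȳᵢ
web | 4680.00 | 100.00 | 90.00 | 468000.00 | 421200.00
flange | 2000.00 | 100.00 | 185.00 | 200000.00 | 370000.00
Σ | 6680.00 |  |  | 668000.00 | 791200.00
X̄ = 668000.00 / 6680.00 = 100.00 mm
Ȳ = 791200.00 / 6680.00 = 118.44 mm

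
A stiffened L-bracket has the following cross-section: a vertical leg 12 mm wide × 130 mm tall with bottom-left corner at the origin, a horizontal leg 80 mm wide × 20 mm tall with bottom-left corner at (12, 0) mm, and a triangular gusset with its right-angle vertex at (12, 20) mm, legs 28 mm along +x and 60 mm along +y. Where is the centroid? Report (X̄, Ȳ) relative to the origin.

X̄ = 27.62 mm, Ȳ = 37.75 mm

vertical leg: A = 12 × 130 = 1560.00, centroid at (6.00, 65.00).
horizontal leg: A = 80 × 20 = 1600.00, centroid at (52.00, 10.00).
gusset: A = ½·28·60 = 840.00, centroid at (21.33, 40.00).
ΣA = 4000.00 mm², ΣAX̄ = 110480.00 mm³, ΣAȲ = 151000.00 mm³.
X̄ = 110480.00/4000.00 = 27.62 mm; Ȳ = 151000.00/4000.00 = 37.75 mm.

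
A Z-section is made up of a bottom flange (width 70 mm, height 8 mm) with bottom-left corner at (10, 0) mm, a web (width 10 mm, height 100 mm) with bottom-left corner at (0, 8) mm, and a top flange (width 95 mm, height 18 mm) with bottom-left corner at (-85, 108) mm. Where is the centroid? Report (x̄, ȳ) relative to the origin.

x̄ = -10.37 mm, ȳ = 79.61 mm

bottom flange: A = 70 × 8 = 560.00, centroid at (45.00, 4.00).
web: A = 10 × 100 = 1000.00, centroid at (5.00, 58.00).
top flange: A = 95 × 18 = 1710.00, centroid at (-37.50, 117.00).
ΣA = 3270.00 mm²
ΣAx̄ = (560.00)(45.00) + (1000.00)(5.00) + (1710.00)(-37.50) = -33925.00 mm³
ΣAȳ = (560.00)(4.00) + (1000.00)(58.00) + (1710.00)(117.00) = 260310.00 mm³
x̄ = -33925.00 / 3270.00 = -10.37 mm
ȳ = 260310.00 / 3270.00 = 79.61 mm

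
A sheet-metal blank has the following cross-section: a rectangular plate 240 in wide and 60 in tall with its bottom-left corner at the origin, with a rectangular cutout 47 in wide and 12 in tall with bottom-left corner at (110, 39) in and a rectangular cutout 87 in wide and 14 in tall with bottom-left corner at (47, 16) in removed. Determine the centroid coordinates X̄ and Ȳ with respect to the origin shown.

X̄ = 122.24 in, Ȳ = 30.01 in

Part | A | x̄ᵢ | ȳᵢ | A·x̄ᵢ | A·ȳᵢ
plate | 14400.00 | 120.00 | 30.00 | 1728000.00 | 432000.00
hole 1 | -564.00 | 133.50 | 45.00 | -75294.00 | -25380.00
hole 2 | -1218.00 | 90.50 | 23.00 | -110229.00 | -28014.00
Σ | 12618.00 |  |  | 1542477.00 | 378606.00
X̄ = 1542477.00 / 12618.00 = 122.24 in
Ȳ = 378606.00 / 12618.00 = 30.01 in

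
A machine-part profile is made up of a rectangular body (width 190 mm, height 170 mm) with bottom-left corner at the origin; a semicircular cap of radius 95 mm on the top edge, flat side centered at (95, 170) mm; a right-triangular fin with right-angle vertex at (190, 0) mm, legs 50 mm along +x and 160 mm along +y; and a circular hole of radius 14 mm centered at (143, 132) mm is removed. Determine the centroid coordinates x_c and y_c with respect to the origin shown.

x_c = 103.37 mm, y_c = 117.51 mm

rectangular body: A = 190 × 170 = 32300.00, centroid at (95.00, 85.00).
semicircular top: A = ½π·95² = 14176.44, centroid at (95.00, 210.32).
triangular fin: A = ½·50·160 = 4000.00, centroid at (206.67, 53.33).
hole: A = −π·14² = -615.75, centroid at (143.00, 132.00).
ΣA = 49860.68 mm², ΣAx_c = 5153875.61 mm³, ΣAy_c = 5859131.65 mm³.
x_c = 5153875.61/49860.68 = 103.37 mm; y_c = 5859131.65/49860.68 = 117.51 mm.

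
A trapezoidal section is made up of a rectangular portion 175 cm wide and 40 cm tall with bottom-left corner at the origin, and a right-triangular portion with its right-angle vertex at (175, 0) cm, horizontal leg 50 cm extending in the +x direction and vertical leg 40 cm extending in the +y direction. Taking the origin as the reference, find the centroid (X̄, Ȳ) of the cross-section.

X̄ = 100.52 cm, Ȳ = 19.17 cm

rectangular portion: A = 175 × 40 = 7000.00, centroid at (87.50, 20.00).
triangular portion: A = ½·50·40 = 1000.00, centroid at (191.67, 13.33).
ΣA = 8000.00 cm², ΣAX̄ = 804166.67 cm³, ΣAȲ = 153333.33 cm³.
X̄ = 804166.67/8000.00 = 100.52 cm; Ȳ = 153333.33/8000.00 = 19.17 cm.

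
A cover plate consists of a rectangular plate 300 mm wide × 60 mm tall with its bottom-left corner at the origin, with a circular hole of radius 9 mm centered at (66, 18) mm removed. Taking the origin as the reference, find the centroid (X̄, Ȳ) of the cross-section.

X̄ = 151.20 mm, Ȳ = 30.17 mm

plate: A = 300 × 60 = 18000.00, centroid at (150.00, 30.00).
hole: A = −π·9² = -254.47, centroid at (66.00, 18.00).
ΣA = 17745.53 mm²
ΣAX̄ = (18000.00)(150.00) + (-254.47)(66.00) = 2683205.05 mm³
ΣAȲ = (18000.00)(30.00) + (-254.47)(18.00) = 535419.56 mm³
X̄ = 2683205.05 / 17745.53 = 151.20 mm
Ȳ = 535419.56 / 17745.53 = 30.17 mm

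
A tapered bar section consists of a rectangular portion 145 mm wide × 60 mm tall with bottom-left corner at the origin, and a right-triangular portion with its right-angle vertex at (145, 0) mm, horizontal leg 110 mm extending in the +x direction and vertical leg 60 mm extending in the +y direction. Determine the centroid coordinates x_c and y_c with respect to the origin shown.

x_c = 102.52 mm, y_c = 27.25 mm

rectangular portion: A = 145 × 60 = 8700.00, centroid at (72.50, 30.00).
triangular portion: A = ½·110·60 = 3300.00, centroid at (181.67, 20.00).
ΣA = 12000.00 mm²
ΣAx_c = (8700.00)(72.50) + (3300.00)(181.67) = 1230250.00 mm³
ΣAy_c = (8700.00)(30.00) + (3300.00)(20.00) = 327000.00 mm³
x_c = 1230250.00 / 12000.00 = 102.52 mm
y_c = 327000.00 / 12000.00 = 27.25 mm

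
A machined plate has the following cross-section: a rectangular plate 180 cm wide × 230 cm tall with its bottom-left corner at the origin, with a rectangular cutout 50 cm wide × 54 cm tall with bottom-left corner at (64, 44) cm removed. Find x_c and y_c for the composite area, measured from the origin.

x_c = 90.07 cm, y_c = 118.07 cm

Part | A | x̄ᵢ | ȳᵢ | A·x̄ᵢ | A·ȳᵢ
plate | 41400.00 | 90.00 | 115.00 | 3726000.00 | 4761000.00
hole | -2700.00 | 89.00 | 71.00 | -240300.00 | -191700.00
Σ | 38700.00 |  |  | 3485700.00 | 4569300.00
x_c = 3485700.00 / 38700.00 = 90.07 cm
y_c = 4569300.00 / 38700.00 = 118.07 cm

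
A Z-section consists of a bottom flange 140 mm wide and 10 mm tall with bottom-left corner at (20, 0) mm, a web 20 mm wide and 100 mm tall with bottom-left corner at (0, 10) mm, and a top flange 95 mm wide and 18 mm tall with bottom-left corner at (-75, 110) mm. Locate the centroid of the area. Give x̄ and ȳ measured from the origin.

bottom flange: A = 140 × 10 = 1400.00, centroid at (90.00, 5.00).
web: A = 20 × 100 = 2000.00, centroid at (10.00, 60.00).
top flange: A = 95 × 18 = 1710.00, centroid at (-27.50, 119.00).
ΣA = 5110.00 mm²
ΣAx̄ = (1400.00)(90.00) + (2000.00)(10.00) + (1710.00)(-27.50) = 98975.00 mm³
ΣAȳ = (1400.00)(5.00) + (2000.00)(60.00) + (1710.00)(119.00) = 330490.00 mm³
x̄ = 98975.00 / 5110.00 = 19.37 mm
ȳ = 330490.00 / 5110.00 = 64.68 mm

x̄ = 19.37 mm, ȳ = 64.68 mm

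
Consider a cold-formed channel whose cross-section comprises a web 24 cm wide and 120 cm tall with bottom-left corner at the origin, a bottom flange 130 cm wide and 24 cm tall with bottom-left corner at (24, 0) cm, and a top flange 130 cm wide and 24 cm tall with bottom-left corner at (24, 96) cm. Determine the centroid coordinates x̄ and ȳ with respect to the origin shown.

x̄ = 64.68 cm, ȳ = 60.00 cm

Part | A | x̄ᵢ | ȳᵢ | A·x̄ᵢ | A·ȳᵢ
web | 2880.00 | 12.00 | 60.00 | 34560.00 | 172800.00
bottom flange | 3120.00 | 89.00 | 12.00 | 277680.00 | 37440.00
top flange | 3120.00 | 89.00 | 108.00 | 277680.00 | 336960.00
Σ | 9120.00 |  |  | 589920.00 | 547200.00
x̄ = 589920.00 / 9120.00 = 64.68 cm
ȳ = 547200.00 / 9120.00 = 60.00 cm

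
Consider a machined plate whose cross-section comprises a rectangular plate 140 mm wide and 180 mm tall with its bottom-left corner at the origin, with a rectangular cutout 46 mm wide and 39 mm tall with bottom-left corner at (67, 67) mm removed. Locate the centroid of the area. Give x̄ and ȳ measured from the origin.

x̄ = 68.47 mm, ȳ = 90.27 mm

plate: A = 140 × 180 = 25200.00, centroid at (70.00, 90.00).
hole: A = −(46 × 39) = -1794.00, centroid at (90.00, 86.50).
ΣA = 23406.00 mm², ΣAx̄ = 1602540.00 mm³, ΣAȳ = 2112819.00 mm³.
x̄ = 1602540.00/23406.00 = 68.47 mm; ȳ = 2112819.00/23406.00 = 90.27 mm.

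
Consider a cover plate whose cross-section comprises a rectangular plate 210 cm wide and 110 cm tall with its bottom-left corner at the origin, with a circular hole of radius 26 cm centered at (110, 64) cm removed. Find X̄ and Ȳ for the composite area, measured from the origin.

plate: A = 210 × 110 = 23100.00, centroid at (105.00, 55.00).
hole: A = −π·26² = -2123.72, centroid at (110.00, 64.00).
ΣA = 20976.28 cm²
ΣAX̄ = (23100.00)(105.00) + (-2123.72)(110.00) = 2191891.17 cm³
ΣAȲ = (23100.00)(55.00) + (-2123.72)(64.00) = 1134582.14 cm³
X̄ = 2191891.17 / 20976.28 = 104.49 cm
Ȳ = 1134582.14 / 20976.28 = 54.09 cm

X̄ = 104.49 cm, Ȳ = 54.09 cm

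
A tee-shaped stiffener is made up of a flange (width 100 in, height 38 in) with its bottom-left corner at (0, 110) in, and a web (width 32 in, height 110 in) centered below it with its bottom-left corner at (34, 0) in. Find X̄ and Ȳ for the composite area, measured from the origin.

Part | A | x̄ᵢ | ȳᵢ | A·x̄ᵢ | A·ȳᵢ
web | 3520.00 | 50.00 | 55.00 | 176000.00 | 193600.00
flange | 3800.00 | 50.00 | 129.00 | 190000.00 | 490200.00
Σ | 7320.00 |  |  | 366000.00 | 683800.00
X̄ = 366000.00 / 7320.00 = 50.00 in
Ȳ = 683800.00 / 7320.00 = 93.42 in

X̄ = 50.00 in, Ȳ = 93.42 in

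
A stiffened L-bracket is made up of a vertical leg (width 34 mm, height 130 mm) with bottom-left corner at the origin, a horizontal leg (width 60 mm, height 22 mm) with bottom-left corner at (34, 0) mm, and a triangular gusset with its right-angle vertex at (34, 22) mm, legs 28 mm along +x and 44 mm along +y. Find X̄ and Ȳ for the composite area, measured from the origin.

X̄ = 29.31 mm, Ȳ = 51.04 mm

Part | A | x̄ᵢ | ȳᵢ | A·x̄ᵢ | A·ȳᵢ
vertical leg | 4420.00 | 17.00 | 65.00 | 75140.00 | 287300.00
horizontal leg | 1320.00 | 64.00 | 11.00 | 84480.00 | 14520.00
gusset | 616.00 | 43.33 | 36.67 | 26693.33 | 22586.67
Σ | 6356.00 |  |  | 186313.33 | 324406.67
X̄ = 186313.33 / 6356.00 = 29.31 mm
Ȳ = 324406.67 / 6356.00 = 51.04 mm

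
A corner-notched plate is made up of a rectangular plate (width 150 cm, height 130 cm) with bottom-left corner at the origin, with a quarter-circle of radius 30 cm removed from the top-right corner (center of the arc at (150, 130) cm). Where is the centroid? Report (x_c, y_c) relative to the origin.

plate: A = 150 × 130 = 19500.00, centroid at (75.00, 65.00).
removed quarter-circle: A = −¼π·30² = -706.86, centroid at (137.27, 117.27).
ΣA = 18793.14 cm²
ΣAx_c = (19500.00)(75.00) + (-706.86)(137.27) = 1365471.25 cm³
ΣAy_c = (19500.00)(65.00) + (-706.86)(117.27) = 1184608.41 cm³
x_c = 1365471.25 / 18793.14 = 72.66 cm
y_c = 1184608.41 / 18793.14 = 63.03 cm

x_c = 72.66 cm, y_c = 63.03 cm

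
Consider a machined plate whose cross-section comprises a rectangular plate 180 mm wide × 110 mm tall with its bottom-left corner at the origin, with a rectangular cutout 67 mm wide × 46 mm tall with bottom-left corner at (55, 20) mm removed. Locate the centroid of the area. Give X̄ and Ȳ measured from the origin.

X̄ = 90.28 mm, Ȳ = 57.21 mm

plate: A = 180 × 110 = 19800.00, centroid at (90.00, 55.00).
hole: A = −(67 × 46) = -3082.00, centroid at (88.50, 43.00).
ΣA = 16718.00 mm², ΣAX̄ = 1509243.00 mm³, ΣAȲ = 956474.00 mm³.
X̄ = 1509243.00/16718.00 = 90.28 mm; Ȳ = 956474.00/16718.00 = 57.21 mm.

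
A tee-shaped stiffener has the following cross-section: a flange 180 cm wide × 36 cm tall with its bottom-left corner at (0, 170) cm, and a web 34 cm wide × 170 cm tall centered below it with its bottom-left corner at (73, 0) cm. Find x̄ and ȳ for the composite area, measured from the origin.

x̄ = 90.00 cm, ȳ = 139.44 cm

web: A = 34 × 170 = 5780.00, centroid at (90.00, 85.00).
flange: A = 180 × 36 = 6480.00, centroid at (90.00, 188.00).
ΣA = 12260.00 cm², ΣAx̄ = 1103400.00 cm³, ΣAȳ = 1709540.00 cm³.
x̄ = 1103400.00/12260.00 = 90.00 cm; ȳ = 1709540.00/12260.00 = 139.44 cm.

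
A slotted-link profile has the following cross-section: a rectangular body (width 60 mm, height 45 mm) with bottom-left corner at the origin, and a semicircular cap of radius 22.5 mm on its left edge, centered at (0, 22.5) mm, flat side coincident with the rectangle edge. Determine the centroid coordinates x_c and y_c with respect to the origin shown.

Part | A | x̄ᵢ | ȳᵢ | A·x̄ᵢ | A·ȳᵢ
rectangular body | 2700.00 | 30.00 | 22.50 | 81000.00 | 60750.00
semicircular end | 795.22 | -9.55 | 22.50 | -7593.75 | 17892.35
Σ | 3495.22 |  |  | 73406.25 | 78642.35
x_c = 73406.25 / 3495.22 = 21.00 mm
y_c = 78642.35 / 3495.22 = 22.50 mm

x_c = 21.00 mm, y_c = 22.50 mm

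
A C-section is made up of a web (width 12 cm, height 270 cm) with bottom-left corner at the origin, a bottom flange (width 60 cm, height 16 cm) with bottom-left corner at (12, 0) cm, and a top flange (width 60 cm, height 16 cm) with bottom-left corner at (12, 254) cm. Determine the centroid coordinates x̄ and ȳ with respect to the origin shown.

x̄ = 19.40 cm, ȳ = 135.00 cm

Part | A | x̄ᵢ | ȳᵢ | A·x̄ᵢ | A·ȳᵢ
web | 3240.00 | 6.00 | 135.00 | 19440.00 | 437400.00
bottom flange | 960.00 | 42.00 | 8.00 | 40320.00 | 7680.00
top flange | 960.00 | 42.00 | 262.00 | 40320.00 | 251520.00
Σ | 5160.00 |  |  | 100080.00 | 696600.00
x̄ = 100080.00 / 5160.00 = 19.40 cm
ȳ = 696600.00 / 5160.00 = 135.00 cm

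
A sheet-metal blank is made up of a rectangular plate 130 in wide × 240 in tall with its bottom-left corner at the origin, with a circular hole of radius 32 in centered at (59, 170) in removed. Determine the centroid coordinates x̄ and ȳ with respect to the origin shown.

x̄ = 65.69 in, ȳ = 114.25 in

Part | A | x̄ᵢ | ȳᵢ | A·x̄ᵢ | A·ȳᵢ
plate | 31200.00 | 65.00 | 120.00 | 2028000.00 | 3744000.00
hole | -3216.99 | 59.00 | 170.00 | -189802.46 | -546888.45
Σ | 27983.01 |  |  | 1838197.54 | 3197111.55
x̄ = 1838197.54 / 27983.01 = 65.69 in
ȳ = 3197111.55 / 27983.01 = 114.25 in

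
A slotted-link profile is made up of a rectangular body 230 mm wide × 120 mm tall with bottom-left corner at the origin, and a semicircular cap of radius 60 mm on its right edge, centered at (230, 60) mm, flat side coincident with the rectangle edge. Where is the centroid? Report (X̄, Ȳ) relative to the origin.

X̄ = 138.89 mm, Ȳ = 60.00 mm

rectangular body: A = 230 × 120 = 27600.00, centroid at (115.00, 60.00).
semicircular end: A = ½π·60² = 5654.87, centroid at (255.46, 60.00).
ΣA = 33254.87 mm²
ΣAX̄ = (27600.00)(115.00) + (5654.87)(255.46) = 4618619.36 mm³
ΣAȲ = (27600.00)(60.00) + (5654.87)(60.00) = 1995292.01 mm³
X̄ = 4618619.36 / 33254.87 = 138.89 mm
Ȳ = 1995292.01 / 33254.87 = 60.00 mm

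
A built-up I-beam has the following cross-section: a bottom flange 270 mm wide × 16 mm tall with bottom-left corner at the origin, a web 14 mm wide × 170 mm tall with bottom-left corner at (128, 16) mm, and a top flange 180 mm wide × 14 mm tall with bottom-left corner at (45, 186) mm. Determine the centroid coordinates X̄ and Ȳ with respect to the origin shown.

X̄ = 135.00 mm, Ȳ = 82.57 mm

bottom flange: A = 270 × 16 = 4320.00, centroid at (135.00, 8.00).
web: A = 14 × 170 = 2380.00, centroid at (135.00, 101.00).
top flange: A = 180 × 14 = 2520.00, centroid at (135.00, 193.00).
ΣA = 9220.00 mm²
ΣAX̄ = (4320.00)(135.00) + (2380.00)(135.00) + (2520.00)(135.00) = 1244700.00 mm³
ΣAȲ = (4320.00)(8.00) + (2380.00)(101.00) + (2520.00)(193.00) = 761300.00 mm³
X̄ = 1244700.00 / 9220.00 = 135.00 mm
Ȳ = 761300.00 / 9220.00 = 82.57 mm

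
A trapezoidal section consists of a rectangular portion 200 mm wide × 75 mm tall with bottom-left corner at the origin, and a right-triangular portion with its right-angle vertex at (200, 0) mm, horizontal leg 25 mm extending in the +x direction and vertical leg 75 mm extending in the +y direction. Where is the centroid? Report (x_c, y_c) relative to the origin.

x_c = 106.37 mm, y_c = 36.76 mm

rectangular portion: A = 200 × 75 = 15000.00, centroid at (100.00, 37.50).
triangular portion: A = ½·25·75 = 937.50, centroid at (208.33, 25.00).
ΣA = 15937.50 mm²
ΣAx_c = (15000.00)(100.00) + (937.50)(208.33) = 1695312.50 mm³
ΣAy_c = (15000.00)(37.50) + (937.50)(25.00) = 585937.50 mm³
x_c = 1695312.50 / 15937.50 = 106.37 mm
y_c = 585937.50 / 15937.50 = 36.76 mm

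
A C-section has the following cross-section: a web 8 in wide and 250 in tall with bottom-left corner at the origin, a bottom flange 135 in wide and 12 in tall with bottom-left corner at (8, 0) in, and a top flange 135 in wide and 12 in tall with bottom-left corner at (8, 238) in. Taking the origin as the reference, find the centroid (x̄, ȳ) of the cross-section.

x̄ = 48.21 in, ȳ = 125.00 in

web: A = 8 × 250 = 2000.00, centroid at (4.00, 125.00).
bottom flange: A = 135 × 12 = 1620.00, centroid at (75.50, 6.00).
top flange: A = 135 × 12 = 1620.00, centroid at (75.50, 244.00).
ΣA = 5240.00 in²
ΣAx̄ = (2000.00)(4.00) + (1620.00)(75.50) + (1620.00)(75.50) = 252620.00 in³
ΣAȳ = (2000.00)(125.00) + (1620.00)(6.00) + (1620.00)(244.00) = 655000.00 in³
x̄ = 252620.00 / 5240.00 = 48.21 in
ȳ = 655000.00 / 5240.00 = 125.00 in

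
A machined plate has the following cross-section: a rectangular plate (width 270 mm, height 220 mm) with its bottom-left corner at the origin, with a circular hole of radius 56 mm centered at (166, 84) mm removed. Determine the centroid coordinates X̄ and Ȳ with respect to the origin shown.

plate: A = 270 × 220 = 59400.00, centroid at (135.00, 110.00).
hole: A = −π·56² = -9852.03, centroid at (166.00, 84.00).
ΣA = 49547.97 mm², ΣAX̄ = 6383562.26 mm³, ΣAȲ = 5706429.10 mm³.
X̄ = 6383562.26/49547.97 = 128.84 mm; Ȳ = 5706429.10/49547.97 = 115.17 mm.

X̄ = 128.84 mm, Ȳ = 115.17 mm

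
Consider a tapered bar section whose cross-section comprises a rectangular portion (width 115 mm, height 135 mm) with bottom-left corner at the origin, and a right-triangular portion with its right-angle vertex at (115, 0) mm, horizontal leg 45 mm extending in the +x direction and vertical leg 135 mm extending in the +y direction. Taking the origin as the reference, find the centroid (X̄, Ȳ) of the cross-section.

X̄ = 69.36 mm, Ȳ = 63.82 mm

rectangular portion: A = 115 × 135 = 15525.00, centroid at (57.50, 67.50).
triangular portion: A = ½·45·135 = 3037.50, centroid at (130.00, 45.00).
ΣA = 18562.50 mm², ΣAX̄ = 1287562.50 mm³, ΣAȲ = 1184625.00 mm³.
X̄ = 1287562.50/18562.50 = 69.36 mm; Ȳ = 1184625.00/18562.50 = 63.82 mm.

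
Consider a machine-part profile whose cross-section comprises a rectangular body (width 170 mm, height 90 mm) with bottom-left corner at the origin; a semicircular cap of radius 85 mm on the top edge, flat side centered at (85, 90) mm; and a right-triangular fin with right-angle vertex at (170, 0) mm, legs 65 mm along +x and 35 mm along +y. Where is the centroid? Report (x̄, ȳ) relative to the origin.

Part | A | x̄ᵢ | ȳᵢ | A·x̄ᵢ | A·ȳᵢ
rectangular body | 15300.00 | 85.00 | 45.00 | 1300500.00 | 688500.00
semicircular top | 11349.00 | 85.00 | 126.08 | 964665.29 | 1430826.98
triangular fin | 1137.50 | 191.67 | 11.67 | 218020.83 | 13270.83
Σ | 27786.50 |  |  | 2483186.13 | 2132597.81
x̄ = 2483186.13 / 27786.50 = 89.37 mm
ȳ = 2132597.81 / 27786.50 = 76.75 mm

x̄ = 89.37 mm, ȳ = 76.75 mm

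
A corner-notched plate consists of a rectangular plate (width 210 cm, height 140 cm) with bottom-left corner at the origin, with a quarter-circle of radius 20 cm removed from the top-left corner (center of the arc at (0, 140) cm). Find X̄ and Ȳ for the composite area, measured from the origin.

plate: A = 210 × 140 = 29400.00, centroid at (105.00, 70.00).
removed quarter-circle: A = −¼π·20² = -314.16, centroid at (8.49, 131.51).
ΣA = 29085.84 cm², ΣAX̄ = 3084333.33 cm³, ΣAȲ = 2016684.37 cm³.
X̄ = 3084333.33/29085.84 = 106.04 cm; Ȳ = 2016684.37/29085.84 = 69.34 cm.

X̄ = 106.04 cm, Ȳ = 69.34 cm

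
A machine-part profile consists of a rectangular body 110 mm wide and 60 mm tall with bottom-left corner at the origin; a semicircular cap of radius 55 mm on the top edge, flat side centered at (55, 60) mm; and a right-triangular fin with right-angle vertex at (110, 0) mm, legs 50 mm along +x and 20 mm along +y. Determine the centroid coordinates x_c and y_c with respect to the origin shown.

x_c = 58.02 mm, y_c = 50.40 mm

rectangular body: A = 110 × 60 = 6600.00, centroid at (55.00, 30.00).
semicircular top: A = ½π·55² = 4751.66, centroid at (55.00, 83.34).
triangular fin: A = ½·50·20 = 500.00, centroid at (126.67, 6.67).
ΣA = 11851.66 mm², ΣAx_c = 687674.57 mm³, ΣAy_c = 597349.53 mm³.
x_c = 687674.57/11851.66 = 58.02 mm; y_c = 597349.53/11851.66 = 50.40 mm.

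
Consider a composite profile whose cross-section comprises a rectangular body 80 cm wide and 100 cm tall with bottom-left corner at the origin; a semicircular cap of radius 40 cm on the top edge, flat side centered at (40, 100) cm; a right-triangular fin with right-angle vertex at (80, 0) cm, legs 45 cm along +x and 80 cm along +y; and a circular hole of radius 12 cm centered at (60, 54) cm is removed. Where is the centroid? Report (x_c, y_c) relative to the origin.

Part | A | x̄ᵢ | ȳᵢ | A·x̄ᵢ | A·ȳᵢ
rectangular body | 8000.00 | 40.00 | 50.00 | 320000.00 | 400000.00
semicircular top | 2513.27 | 40.00 | 116.98 | 100530.96 | 293994.08
triangular fin | 1800.00 | 95.00 | 26.67 | 171000.00 | 48000.00
hole | -452.39 | 60.00 | 54.00 | -27143.36 | -24429.02
Σ | 11860.88 |  |  | 564387.60 | 717565.05
x_c = 564387.60 / 11860.88 = 47.58 cm
y_c = 717565.05 / 11860.88 = 60.50 cm

x_c = 47.58 cm, y_c = 60.50 cm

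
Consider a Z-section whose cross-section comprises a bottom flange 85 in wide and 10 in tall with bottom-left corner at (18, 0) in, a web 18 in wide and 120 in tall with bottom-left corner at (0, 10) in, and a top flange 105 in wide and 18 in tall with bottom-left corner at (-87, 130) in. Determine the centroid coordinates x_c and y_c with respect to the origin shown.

x_c = 1.16 in, y_c = 85.34 in

Part | A | x̄ᵢ | ȳᵢ | A·x̄ᵢ | A·ȳᵢ
bottom flange | 850.00 | 60.50 | 5.00 | 51425.00 | 4250.00
web | 2160.00 | 9.00 | 70.00 | 19440.00 | 151200.00
top flange | 1890.00 | -34.50 | 139.00 | -65205.00 | 262710.00
Σ | 4900.00 |  |  | 5660.00 | 418160.00
x_c = 5660.00 / 4900.00 = 1.16 in
y_c = 418160.00 / 4900.00 = 85.34 in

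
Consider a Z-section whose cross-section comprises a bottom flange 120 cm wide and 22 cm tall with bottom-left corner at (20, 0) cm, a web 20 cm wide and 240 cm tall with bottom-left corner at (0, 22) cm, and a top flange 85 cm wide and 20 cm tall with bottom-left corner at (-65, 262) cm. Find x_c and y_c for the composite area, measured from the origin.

bottom flange: A = 120 × 22 = 2640.00, centroid at (80.00, 11.00).
web: A = 20 × 240 = 4800.00, centroid at (10.00, 142.00).
top flange: A = 85 × 20 = 1700.00, centroid at (-22.50, 272.00).
ΣA = 9140.00 cm², ΣAx_c = 220950.00 cm³, ΣAy_c = 1173040.00 cm³.
x_c = 220950.00/9140.00 = 24.17 cm; y_c = 1173040.00/9140.00 = 128.34 cm.

x_c = 24.17 cm, y_c = 128.34 cm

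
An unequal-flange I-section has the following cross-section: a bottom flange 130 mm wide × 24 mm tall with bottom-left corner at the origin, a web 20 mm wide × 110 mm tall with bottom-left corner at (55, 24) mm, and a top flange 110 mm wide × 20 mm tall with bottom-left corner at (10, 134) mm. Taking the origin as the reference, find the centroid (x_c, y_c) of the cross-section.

Part | A | x̄ᵢ | ȳᵢ | A·x̄ᵢ | A·ȳᵢ
bottom flange | 3120.00 | 65.00 | 12.00 | 202800.00 | 37440.00
web | 2200.00 | 65.00 | 79.00 | 143000.00 | 173800.00
top flange | 2200.00 | 65.00 | 144.00 | 143000.00 | 316800.00
Σ | 7520.00 |  |  | 488800.00 | 528040.00
x_c = 488800.00 / 7520.00 = 65.00 mm
y_c = 528040.00 / 7520.00 = 70.22 mm

x_c = 65.00 mm, y_c = 70.22 mm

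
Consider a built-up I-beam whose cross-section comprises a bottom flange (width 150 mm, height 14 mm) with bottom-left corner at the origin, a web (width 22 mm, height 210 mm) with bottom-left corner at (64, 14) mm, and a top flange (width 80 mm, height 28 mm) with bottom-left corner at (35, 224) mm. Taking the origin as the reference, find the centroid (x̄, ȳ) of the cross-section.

Part | A | x̄ᵢ | ȳᵢ | A·x̄ᵢ | A·ȳᵢ
bottom flange | 2100.00 | 75.00 | 7.00 | 157500.00 | 14700.00
web | 4620.00 | 75.00 | 119.00 | 346500.00 | 549780.00
top flange | 2240.00 | 75.00 | 238.00 | 168000.00 | 533120.00
Σ | 8960.00 |  |  | 672000.00 | 1097600.00
x̄ = 672000.00 / 8960.00 = 75.00 mm
ȳ = 1097600.00 / 8960.00 = 122.50 mm

x̄ = 75.00 mm, ȳ = 122.50 mm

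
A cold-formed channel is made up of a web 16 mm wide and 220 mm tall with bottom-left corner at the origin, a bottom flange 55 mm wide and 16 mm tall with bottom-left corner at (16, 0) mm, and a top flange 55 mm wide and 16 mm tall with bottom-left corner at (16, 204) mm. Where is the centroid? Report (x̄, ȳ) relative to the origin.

x̄ = 19.83 mm, ȳ = 110.00 mm

web: A = 16 × 220 = 3520.00, centroid at (8.00, 110.00).
bottom flange: A = 55 × 16 = 880.00, centroid at (43.50, 8.00).
top flange: A = 55 × 16 = 880.00, centroid at (43.50, 212.00).
ΣA = 5280.00 mm², ΣAx̄ = 104720.00 mm³, ΣAȳ = 580800.00 mm³.
x̄ = 104720.00/5280.00 = 19.83 mm; ȳ = 580800.00/5280.00 = 110.00 mm.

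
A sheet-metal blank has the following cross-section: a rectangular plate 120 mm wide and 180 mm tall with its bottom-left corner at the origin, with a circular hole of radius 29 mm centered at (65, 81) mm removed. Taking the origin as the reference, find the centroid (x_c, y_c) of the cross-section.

x_c = 59.30 mm, y_c = 91.25 mm

Part | A | x̄ᵢ | ȳᵢ | A·x̄ᵢ | A·ȳᵢ
plate | 21600.00 | 60.00 | 90.00 | 1296000.00 | 1944000.00
hole | -2642.08 | 65.00 | 81.00 | -171735.16 | -214008.43
Σ | 18957.92 |  |  | 1124264.84 | 1729991.57
x_c = 1124264.84 / 18957.92 = 59.30 mm
y_c = 1729991.57 / 18957.92 = 91.25 mm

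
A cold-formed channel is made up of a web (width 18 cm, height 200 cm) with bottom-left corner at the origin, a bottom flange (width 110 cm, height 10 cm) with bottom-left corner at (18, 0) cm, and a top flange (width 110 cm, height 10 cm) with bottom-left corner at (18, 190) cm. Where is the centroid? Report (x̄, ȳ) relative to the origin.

x̄ = 33.28 cm, ȳ = 100.00 cm

Part | A | x̄ᵢ | ȳᵢ | A·x̄ᵢ | A·ȳᵢ
web | 3600.00 | 9.00 | 100.00 | 32400.00 | 360000.00
bottom flange | 1100.00 | 73.00 | 5.00 | 80300.00 | 5500.00
top flange | 1100.00 | 73.00 | 195.00 | 80300.00 | 214500.00
Σ | 5800.00 |  |  | 193000.00 | 580000.00
x̄ = 193000.00 / 5800.00 = 33.28 cm
ȳ = 580000.00 / 5800.00 = 100.00 cm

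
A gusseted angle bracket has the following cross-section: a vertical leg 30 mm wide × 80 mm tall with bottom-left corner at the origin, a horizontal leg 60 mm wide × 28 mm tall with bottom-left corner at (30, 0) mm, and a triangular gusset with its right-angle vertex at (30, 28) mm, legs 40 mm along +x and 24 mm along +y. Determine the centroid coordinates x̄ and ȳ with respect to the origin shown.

x̄ = 34.56 mm, ȳ = 30.00 mm

vertical leg: A = 30 × 80 = 2400.00, centroid at (15.00, 40.00).
horizontal leg: A = 60 × 28 = 1680.00, centroid at (60.00, 14.00).
gusset: A = ½·40·24 = 480.00, centroid at (43.33, 36.00).
ΣA = 4560.00 mm²
ΣAx̄ = (2400.00)(15.00) + (1680.00)(60.00) + (480.00)(43.33) = 157600.00 mm³
ΣAȳ = (2400.00)(40.00) + (1680.00)(14.00) + (480.00)(36.00) = 136800.00 mm³
x̄ = 157600.00 / 4560.00 = 34.56 mm
ȳ = 136800.00 / 4560.00 = 30.00 mm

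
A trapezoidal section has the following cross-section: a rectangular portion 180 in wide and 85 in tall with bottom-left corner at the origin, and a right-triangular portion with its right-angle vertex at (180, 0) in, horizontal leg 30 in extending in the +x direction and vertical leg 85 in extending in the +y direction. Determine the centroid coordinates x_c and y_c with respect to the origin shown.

x_c = 97.69 in, y_c = 41.41 in

rectangular portion: A = 180 × 85 = 15300.00, centroid at (90.00, 42.50).
triangular portion: A = ½·30·85 = 1275.00, centroid at (190.00, 28.33).
ΣA = 16575.00 in², ΣAx_c = 1619250.00 in³, ΣAy_c = 686375.00 in³.
x_c = 1619250.00/16575.00 = 97.69 in; y_c = 686375.00/16575.00 = 41.41 in.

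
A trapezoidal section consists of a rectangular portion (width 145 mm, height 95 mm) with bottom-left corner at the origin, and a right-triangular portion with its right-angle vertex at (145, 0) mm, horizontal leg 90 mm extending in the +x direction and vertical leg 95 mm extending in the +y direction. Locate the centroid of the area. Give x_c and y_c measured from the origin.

x_c = 96.78 mm, y_c = 43.75 mm

Part | A | x̄ᵢ | ȳᵢ | A·x̄ᵢ | A·ȳᵢ
rectangular portion | 13775.00 | 72.50 | 47.50 | 998687.50 | 654312.50
triangular portion | 4275.00 | 175.00 | 31.67 | 748125.00 | 135375.00
Σ | 18050.00 |  |  | 1746812.50 | 789687.50
x_c = 1746812.50 / 18050.00 = 96.78 mm
y_c = 789687.50 / 18050.00 = 43.75 mm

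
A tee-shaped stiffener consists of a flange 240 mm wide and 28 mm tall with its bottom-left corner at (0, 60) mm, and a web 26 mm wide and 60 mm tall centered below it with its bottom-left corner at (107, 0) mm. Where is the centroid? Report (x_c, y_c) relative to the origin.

x_c = 120.00 mm, y_c = 65.71 mm

web: A = 26 × 60 = 1560.00, centroid at (120.00, 30.00).
flange: A = 240 × 28 = 6720.00, centroid at (120.00, 74.00).
ΣA = 8280.00 mm²
ΣAx_c = (1560.00)(120.00) + (6720.00)(120.00) = 993600.00 mm³
ΣAy_c = (1560.00)(30.00) + (6720.00)(74.00) = 544080.00 mm³
x_c = 993600.00 / 8280.00 = 120.00 mm
y_c = 544080.00 / 8280.00 = 65.71 mm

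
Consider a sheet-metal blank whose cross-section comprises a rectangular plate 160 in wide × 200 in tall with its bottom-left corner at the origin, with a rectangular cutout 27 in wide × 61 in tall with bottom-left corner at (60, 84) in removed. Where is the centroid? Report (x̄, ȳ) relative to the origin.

x̄ = 80.35 in, ȳ = 99.21 in

Part | A | x̄ᵢ | ȳᵢ | A·x̄ᵢ | A·ȳᵢ
plate | 32000.00 | 80.00 | 100.00 | 2560000.00 | 3200000.00
hole | -1647.00 | 73.50 | 114.50 | -121054.50 | -188581.50
Σ | 30353.00 |  |  | 2438945.50 | 3011418.50
x̄ = 2438945.50 / 30353.00 = 80.35 in
ȳ = 3011418.50 / 30353.00 = 99.21 in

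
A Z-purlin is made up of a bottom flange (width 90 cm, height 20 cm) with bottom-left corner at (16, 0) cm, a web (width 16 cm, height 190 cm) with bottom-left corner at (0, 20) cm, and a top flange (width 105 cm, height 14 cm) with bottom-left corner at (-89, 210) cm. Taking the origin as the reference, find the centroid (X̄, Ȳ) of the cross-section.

X̄ = 12.75 cm, Ȳ = 108.81 cm

Part | A | x̄ᵢ | ȳᵢ | A·x̄ᵢ | A·ȳᵢ
bottom flange | 1800.00 | 61.00 | 10.00 | 109800.00 | 18000.00
web | 3040.00 | 8.00 | 115.00 | 24320.00 | 349600.00
top flange | 1470.00 | -36.50 | 217.00 | -53655.00 | 318990.00
Σ | 6310.00 |  |  | 80465.00 | 686590.00
X̄ = 80465.00 / 6310.00 = 12.75 cm
Ȳ = 686590.00 / 6310.00 = 108.81 cm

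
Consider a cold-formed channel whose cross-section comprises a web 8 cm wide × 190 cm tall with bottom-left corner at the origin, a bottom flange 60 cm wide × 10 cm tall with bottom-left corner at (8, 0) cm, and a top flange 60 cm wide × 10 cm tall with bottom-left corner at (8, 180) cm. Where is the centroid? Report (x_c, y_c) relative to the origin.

x_c = 19.00 cm, y_c = 95.00 cm

web: A = 8 × 190 = 1520.00, centroid at (4.00, 95.00).
bottom flange: A = 60 × 10 = 600.00, centroid at (38.00, 5.00).
top flange: A = 60 × 10 = 600.00, centroid at (38.00, 185.00).
ΣA = 2720.00 cm², ΣAx_c = 51680.00 cm³, ΣAy_c = 258400.00 cm³.
x_c = 51680.00/2720.00 = 19.00 cm; y_c = 258400.00/2720.00 = 95.00 cm.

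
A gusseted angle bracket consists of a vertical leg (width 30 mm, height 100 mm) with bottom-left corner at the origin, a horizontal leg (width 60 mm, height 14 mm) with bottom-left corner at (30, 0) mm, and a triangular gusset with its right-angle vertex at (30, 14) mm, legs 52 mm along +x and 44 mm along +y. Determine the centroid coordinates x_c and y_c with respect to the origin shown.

x_c = 30.01 mm, y_c = 37.86 mm

vertical leg: A = 30 × 100 = 3000.00, centroid at (15.00, 50.00).
horizontal leg: A = 60 × 14 = 840.00, centroid at (60.00, 7.00).
gusset: A = ½·52·44 = 1144.00, centroid at (47.33, 28.67).
ΣA = 4984.00 mm²
ΣAx_c = (3000.00)(15.00) + (840.00)(60.00) + (1144.00)(47.33) = 149549.33 mm³
ΣAy_c = (3000.00)(50.00) + (840.00)(7.00) + (1144.00)(28.67) = 188674.67 mm³
x_c = 149549.33 / 4984.00 = 30.01 mm
y_c = 188674.67 / 4984.00 = 37.86 mm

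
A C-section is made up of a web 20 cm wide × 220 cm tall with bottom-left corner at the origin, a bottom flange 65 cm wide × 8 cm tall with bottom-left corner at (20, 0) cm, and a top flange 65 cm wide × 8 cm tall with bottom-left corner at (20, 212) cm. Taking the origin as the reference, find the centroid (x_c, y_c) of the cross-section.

x_c = 18.12 cm, y_c = 110.00 cm

Part | A | x̄ᵢ | ȳᵢ | A·x̄ᵢ | A·ȳᵢ
web | 4400.00 | 10.00 | 110.00 | 44000.00 | 484000.00
bottom flange | 520.00 | 52.50 | 4.00 | 27300.00 | 2080.00
top flange | 520.00 | 52.50 | 216.00 | 27300.00 | 112320.00
Σ | 5440.00 |  |  | 98600.00 | 598400.00
x_c = 98600.00 / 5440.00 = 18.12 cm
y_c = 598400.00 / 5440.00 = 110.00 cm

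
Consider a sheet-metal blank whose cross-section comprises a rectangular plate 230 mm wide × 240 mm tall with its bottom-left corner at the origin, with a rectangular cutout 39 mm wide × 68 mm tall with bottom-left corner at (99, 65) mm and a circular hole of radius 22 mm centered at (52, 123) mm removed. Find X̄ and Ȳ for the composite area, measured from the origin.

plate: A = 230 × 240 = 55200.00, centroid at (115.00, 120.00).
hole 1: A = −(39 × 68) = -2652.00, centroid at (118.50, 99.00).
hole 2: A = −π·22² = -1520.53, centroid at (52.00, 123.00).
ΣA = 51027.47 mm², ΣAX̄ = 5954670.40 mm³, ΣAȲ = 6174426.71 mm³.
X̄ = 5954670.40/51027.47 = 116.70 mm; Ȳ = 6174426.71/51027.47 = 121.00 mm.

X̄ = 116.70 mm, Ȳ = 121.00 mm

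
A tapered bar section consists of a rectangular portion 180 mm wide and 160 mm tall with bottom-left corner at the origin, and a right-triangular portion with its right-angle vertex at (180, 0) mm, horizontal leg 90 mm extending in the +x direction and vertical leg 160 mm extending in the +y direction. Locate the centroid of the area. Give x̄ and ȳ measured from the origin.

Part | A | x̄ᵢ | ȳᵢ | A·x̄ᵢ | A·ȳᵢ
rectangular portion | 28800.00 | 90.00 | 80.00 | 2592000.00 | 2304000.00
triangular portion | 7200.00 | 210.00 | 53.33 | 1512000.00 | 384000.00
Σ | 36000.00 |  |  | 4104000.00 | 2688000.00
x̄ = 4104000.00 / 36000.00 = 114.00 mm
ȳ = 2688000.00 / 36000.00 = 74.67 mm

x̄ = 114.00 mm, ȳ = 74.67 mm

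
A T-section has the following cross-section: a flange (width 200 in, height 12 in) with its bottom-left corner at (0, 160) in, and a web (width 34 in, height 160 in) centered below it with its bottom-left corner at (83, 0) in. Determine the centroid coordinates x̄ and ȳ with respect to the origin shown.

x̄ = 100.00 in, ȳ = 106.33 in

web: A = 34 × 160 = 5440.00, centroid at (100.00, 80.00).
flange: A = 200 × 12 = 2400.00, centroid at (100.00, 166.00).
ΣA = 7840.00 in², ΣAx̄ = 784000.00 in³, ΣAȳ = 833600.00 in³.
x̄ = 784000.00/7840.00 = 100.00 in; ȳ = 833600.00/7840.00 = 106.33 in.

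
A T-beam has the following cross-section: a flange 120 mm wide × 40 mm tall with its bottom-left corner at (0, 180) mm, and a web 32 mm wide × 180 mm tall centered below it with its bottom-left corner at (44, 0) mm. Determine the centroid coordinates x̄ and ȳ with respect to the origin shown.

Part | A | x̄ᵢ | ȳᵢ | A·x̄ᵢ | A·ȳᵢ
web | 5760.00 | 60.00 | 90.00 | 345600.00 | 518400.00
flange | 4800.00 | 60.00 | 200.00 | 288000.00 | 960000.00
Σ | 10560.00 |  |  | 633600.00 | 1478400.00
x̄ = 633600.00 / 10560.00 = 60.00 mm
ȳ = 1478400.00 / 10560.00 = 140.00 mm

x̄ = 60.00 mm, ȳ = 140.00 mm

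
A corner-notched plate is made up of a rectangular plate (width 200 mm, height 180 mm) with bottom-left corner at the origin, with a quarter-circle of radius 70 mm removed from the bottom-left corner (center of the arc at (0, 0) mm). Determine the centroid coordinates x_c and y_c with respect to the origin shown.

x_c = 108.41 mm, y_c = 97.22 mm

Part | A | x̄ᵢ | ȳᵢ | A·x̄ᵢ | A·ȳᵢ
plate | 36000.00 | 100.00 | 90.00 | 3600000.00 | 3240000.00
removed quarter-circle | -3848.45 | 29.71 | 29.71 | -114333.33 | -114333.33
Σ | 32151.55 |  |  | 3485666.67 | 3125666.67
x_c = 3485666.67 / 32151.55 = 108.41 mm
y_c = 3125666.67 / 32151.55 = 97.22 mm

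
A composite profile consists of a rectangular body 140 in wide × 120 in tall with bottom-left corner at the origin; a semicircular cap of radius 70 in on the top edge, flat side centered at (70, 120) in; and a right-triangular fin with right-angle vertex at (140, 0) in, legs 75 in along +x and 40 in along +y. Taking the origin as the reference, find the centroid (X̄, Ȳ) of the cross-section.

X̄ = 75.48 in, Ȳ = 83.87 in

rectangular body: A = 140 × 120 = 16800.00, centroid at (70.00, 60.00).
semicircular top: A = ½π·70² = 7696.90, centroid at (70.00, 149.71).
triangular fin: A = ½·75·40 = 1500.00, centroid at (165.00, 13.33).
ΣA = 25996.90 in², ΣAX̄ = 1962283.14 in³, ΣAȲ = 2180294.91 in³.
X̄ = 1962283.14/25996.90 = 75.48 in; Ȳ = 2180294.91/25996.90 = 83.87 in.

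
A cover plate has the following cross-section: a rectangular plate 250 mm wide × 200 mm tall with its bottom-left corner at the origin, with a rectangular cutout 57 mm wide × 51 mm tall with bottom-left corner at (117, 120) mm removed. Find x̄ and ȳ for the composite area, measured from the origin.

x̄ = 123.73 mm, ȳ = 97.19 mm

plate: A = 250 × 200 = 50000.00, centroid at (125.00, 100.00).
hole: A = −(57 × 51) = -2907.00, centroid at (145.50, 145.50).
ΣA = 47093.00 mm², ΣAx̄ = 5827031.50 mm³, ΣAȳ = 4577031.50 mm³.
x̄ = 5827031.50/47093.00 = 123.73 mm; ȳ = 4577031.50/47093.00 = 97.19 mm.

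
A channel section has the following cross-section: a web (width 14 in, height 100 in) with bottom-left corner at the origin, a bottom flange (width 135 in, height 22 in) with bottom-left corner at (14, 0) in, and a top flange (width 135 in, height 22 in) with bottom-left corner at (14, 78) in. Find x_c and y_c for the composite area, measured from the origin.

x_c = 67.29 in, y_c = 50.00 in

web: A = 14 × 100 = 1400.00, centroid at (7.00, 50.00).
bottom flange: A = 135 × 22 = 2970.00, centroid at (81.50, 11.00).
top flange: A = 135 × 22 = 2970.00, centroid at (81.50, 89.00).
ΣA = 7340.00 in²
ΣAx_c = (1400.00)(7.00) + (2970.00)(81.50) + (2970.00)(81.50) = 493910.00 in³
ΣAy_c = (1400.00)(50.00) + (2970.00)(11.00) + (2970.00)(89.00) = 367000.00 in³
x_c = 493910.00 / 7340.00 = 67.29 in
y_c = 367000.00 / 7340.00 = 50.00 in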